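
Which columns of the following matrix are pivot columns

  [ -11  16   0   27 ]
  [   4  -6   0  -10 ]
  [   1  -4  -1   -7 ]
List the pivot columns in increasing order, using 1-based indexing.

1, 2, 3

ρ1 := -1/11·ρ1
  [ 1  -16/11   0  -27/11 ]
  [ 4      -6   0     -10 ]
  [ 1      -4  -1      -7 ]
ρ2 := ρ2 − 4·ρ1
  [ 1  -16/11   0  -27/11 ]
  [ 0   -2/11   0   -2/11 ]
  [ 1      -4  -1      -7 ]
ρ3 := ρ3 − ρ1
  [ 1  -16/11   0  -27/11 ]
  [ 0   -2/11   0   -2/11 ]
  [ 0  -28/11  -1  -50/11 ]
ρ2 := -11/2·ρ2
  [ 1  -16/11   0  -27/11 ]
  [ 0       1   0       1 ]
  [ 0  -28/11  -1  -50/11 ]
ρ3 := ρ3 + 28/11·ρ2
  [ 1  -16/11   0  -27/11 ]
  [ 0       1   0       1 ]
  [ 0       0  -1      -2 ]
ρ3 := -1·ρ3
  [ 1  -16/11  0  -27/11 ]
  [ 0       1  0       1 ]
  [ 0       0  1       2 ]
ρ1 := ρ1 + 16/11·ρ2
  [ 1  0  0  -1 ]
  [ 0  1  0   1 ]
  [ 0  0  1   2 ]
Pivot columns are the columns containing a leading 1.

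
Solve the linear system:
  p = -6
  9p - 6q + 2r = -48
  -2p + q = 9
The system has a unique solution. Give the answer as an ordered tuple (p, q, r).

(-6, -3, -6)

Form the augmented matrix and row-reduce:
  [  1   0  0  |   -6 ]
  [  9  -6  2  |  -48 ]
  [ -2   1  0  |    9 ]
r2 ← r2 − 9·r1
  [  1   0  0  |  -6 ]
  [  0  -6  2  |   6 ]
  [ -2   1  0  |   9 ]
r3 ← r3 + 2·r1
  [ 1   0  0  |  -6 ]
  [ 0  -6  2  |   6 ]
  [ 0   1  0  |  -3 ]
r2 ← -1/6·r2
  [ 1  0     0  |  -6 ]
  [ 0  1  -1/3  |  -1 ]
  [ 0  1     0  |  -3 ]
r3 ← r3 − r2
  [ 1  0     0  |  -6 ]
  [ 0  1  -1/3  |  -1 ]
  [ 0  0   1/3  |  -2 ]
r3 ← 3·r3
  [ 1  0     0  |  -6 ]
  [ 0  1  -1/3  |  -1 ]
  [ 0  0     1  |  -6 ]
r2 ← r2 + 1/3·r3
  [ 1  0  0  |  -6 ]
  [ 0  1  0  |  -3 ]
  [ 0  0  1  |  -6 ]
Reading off the last column: p = -6, q = -3, r = -6.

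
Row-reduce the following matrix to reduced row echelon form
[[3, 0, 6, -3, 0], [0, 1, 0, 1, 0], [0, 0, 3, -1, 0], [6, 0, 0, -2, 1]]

Multiply R1 by 1/3.
  [ 1  0  2  -1  0 ]
  [ 0  1  0   1  0 ]
  [ 0  0  3  -1  0 ]
  [ 6  0  0  -2  1 ]
Subtract 6 times R1 from R4.
  [ 1  0    2  -1  0 ]
  [ 0  1    0   1  0 ]
  [ 0  0    3  -1  0 ]
  [ 0  0  -12   4  1 ]
Multiply R3 by 1/3.
  [ 1  0    2    -1  0 ]
  [ 0  1    0     1  0 ]
  [ 0  0    1  -1/3  0 ]
  [ 0  0  -12     4  1 ]
Add 12 times R3 to R4.
  [ 1  0  2    -1  0 ]
  [ 0  1  0     1  0 ]
  [ 0  0  1  -1/3  0 ]
  [ 0  0  0     0  1 ]
Subtract 2 times R3 from R1.
  [ 1  0  0  -1/3  0 ]
  [ 0  1  0     1  0 ]
  [ 0  0  1  -1/3  0 ]
  [ 0  0  0     0  1 ]

[[1, 0, 0, -1/3, 0], [0, 1, 0, 1, 0], [0, 0, 1, -1/3, 0], [0, 0, 0, 0, 1]]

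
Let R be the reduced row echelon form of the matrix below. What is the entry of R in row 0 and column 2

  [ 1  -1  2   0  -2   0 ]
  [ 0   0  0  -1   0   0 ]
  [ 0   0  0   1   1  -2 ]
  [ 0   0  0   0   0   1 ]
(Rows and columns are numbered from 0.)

R2 ← -1·R2
  [ 1  -1  2  0  -2   0 ]
  [ 0   0  0  1   0   0 ]
  [ 0   0  0  1   1  -2 ]
  [ 0   0  0  0   0   1 ]
R3 ← R3 − R2
  [ 1  -1  2  0  -2   0 ]
  [ 0   0  0  1   0   0 ]
  [ 0   0  0  0   1  -2 ]
  [ 0   0  0  0   0   1 ]
R3 ← R3 + 2·R4
  [ 1  -1  2  0  -2  0 ]
  [ 0   0  0  1   0  0 ]
  [ 0   0  0  0   1  0 ]
  [ 0   0  0  0   0  1 ]
R1 ← R1 + 2·R3
  [ 1  -1  2  0  0  0 ]
  [ 0   0  0  1  0  0 ]
  [ 0   0  0  0  1  0 ]
  [ 0   0  0  0  0  1 ]

2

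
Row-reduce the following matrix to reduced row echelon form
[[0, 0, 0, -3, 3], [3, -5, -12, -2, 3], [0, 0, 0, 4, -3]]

[[1, -5/3, -4, 0, 0], [0, 0, 0, 1, 0], [0, 0, 0, 0, 1]]

R1 <-> R2
  [ 3  -5  -12  -2   3 ]
  [ 0   0    0  -3   3 ]
  [ 0   0    0   4  -3 ]
R1 := 1/3·R1
  [ 1  -5/3  -4  -2/3   1 ]
  [ 0     0   0    -3   3 ]
  [ 0     0   0     4  -3 ]
R2 := -1/3·R2
  [ 1  -5/3  -4  -2/3   1 ]
  [ 0     0   0     1  -1 ]
  [ 0     0   0     4  -3 ]
R3 := R3 − 4·R2
  [ 1  -5/3  -4  -2/3   1 ]
  [ 0     0   0     1  -1 ]
  [ 0     0   0     0   1 ]
R2 := R2 + R3
  [ 1  -5/3  -4  -2/3  1 ]
  [ 0     0   0     1  0 ]
  [ 0     0   0     0  1 ]
R1 := R1 − R3
  [ 1  -5/3  -4  -2/3  0 ]
  [ 0     0   0     1  0 ]
  [ 0     0   0     0  1 ]
R1 := R1 + 2/3·R2
  [ 1  -5/3  -4  0  0 ]
  [ 0     0   0  1  0 ]
  [ 0     0   0  0  1 ]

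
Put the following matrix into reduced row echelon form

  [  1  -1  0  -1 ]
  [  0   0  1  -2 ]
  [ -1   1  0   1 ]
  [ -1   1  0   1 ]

[[1, -1, 0, -1], [0, 0, 1, -2], [0, 0, 0, 0], [0, 0, 0, 0]]

r3 ← r3 + r1
  [  1  -1  0  -1 ]
  [  0   0  1  -2 ]
  [  0   0  0   0 ]
  [ -1   1  0   1 ]
r4 ← r4 + r1
  [ 1  -1  0  -1 ]
  [ 0   0  1  -2 ]
  [ 0   0  0   0 ]
  [ 0   0  0   0 ]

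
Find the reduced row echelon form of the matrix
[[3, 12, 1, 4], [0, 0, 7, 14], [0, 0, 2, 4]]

r1 → 1/3·r1
r2 → 1/7·r2
r3 → r3 − 2·r2
r1 → r1 − 1/3·r2

[[1, 4, 0, 2/3], [0, 0, 1, 2], [0, 0, 0, 0]]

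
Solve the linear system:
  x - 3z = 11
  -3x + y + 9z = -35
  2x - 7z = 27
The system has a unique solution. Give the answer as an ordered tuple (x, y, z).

Form the augmented matrix and row-reduce:
  [  1  0  -3  |   11 ]
  [ -3  1   9  |  -35 ]
  [  2  0  -7  |   27 ]
ρ2 ← ρ2 + 3·ρ1
  [ 1  0  -3  |  11 ]
  [ 0  1   0  |  -2 ]
  [ 2  0  -7  |  27 ]
ρ3 ← ρ3 − 2·ρ1
  [ 1  0  -3  |  11 ]
  [ 0  1   0  |  -2 ]
  [ 0  0  -1  |   5 ]
ρ3 ← -1·ρ3
  [ 1  0  -3  |  11 ]
  [ 0  1   0  |  -2 ]
  [ 0  0   1  |  -5 ]
ρ1 ← ρ1 + 3·ρ3
  [ 1  0  0  |  -4 ]
  [ 0  1  0  |  -2 ]
  [ 0  0  1  |  -5 ]
Reading off the last column: x = -4, y = -2, z = -5.

(-4, -2, -5)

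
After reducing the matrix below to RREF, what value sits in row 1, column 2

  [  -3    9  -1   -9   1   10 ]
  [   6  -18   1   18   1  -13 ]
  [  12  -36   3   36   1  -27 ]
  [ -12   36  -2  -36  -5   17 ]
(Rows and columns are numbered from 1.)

Multiply ρ1 by -1/3.
  [   1   -3  1/3    3  -1/3  -10/3 ]
  [   6  -18    1   18     1    -13 ]
  [  12  -36    3   36     1    -27 ]
  [ -12   36   -2  -36    -5     17 ]
Subtract 6 times ρ1 from ρ2.
  [   1   -3  1/3    3  -1/3  -10/3 ]
  [   0    0   -1    0     3      7 ]
  [  12  -36    3   36     1    -27 ]
  [ -12   36   -2  -36    -5     17 ]
Subtract 12 times ρ1 from ρ3.
  [   1  -3  1/3    3  -1/3  -10/3 ]
  [   0   0   -1    0     3      7 ]
  [   0   0   -1    0     5     13 ]
  [ -12  36   -2  -36    -5     17 ]
Add 12 times ρ1 to ρ4.
  [ 1  -3  1/3  3  -1/3  -10/3 ]
  [ 0   0   -1  0     3      7 ]
  [ 0   0   -1  0     5     13 ]
  [ 0   0    2  0    -9    -23 ]
Multiply ρ2 by -1.
  [ 1  -3  1/3  3  -1/3  -10/3 ]
  [ 0   0    1  0    -3     -7 ]
  [ 0   0   -1  0     5     13 ]
  [ 0   0    2  0    -9    -23 ]
Add ρ2 to ρ3.
  [ 1  -3  1/3  3  -1/3  -10/3 ]
  [ 0   0    1  0    -3     -7 ]
  [ 0   0    0  0     2      6 ]
  [ 0   0    2  0    -9    -23 ]
Subtract 2 times ρ2 from ρ4.
  [ 1  -3  1/3  3  -1/3  -10/3 ]
  [ 0   0    1  0    -3     -7 ]
  [ 0   0    0  0     2      6 ]
  [ 0   0    0  0    -3     -9 ]
Multiply ρ3 by 1/2.
  [ 1  -3  1/3  3  -1/3  -10/3 ]
  [ 0   0    1  0    -3     -7 ]
  [ 0   0    0  0     1      3 ]
  [ 0   0    0  0    -3     -9 ]
Add 3 times ρ3 to ρ4.
  [ 1  -3  1/3  3  -1/3  -10/3 ]
  [ 0   0    1  0    -3     -7 ]
  [ 0   0    0  0     1      3 ]
  [ 0   0    0  0     0      0 ]
Add 3 times ρ3 to ρ2.
  [ 1  -3  1/3  3  -1/3  -10/3 ]
  [ 0   0    1  0     0      2 ]
  [ 0   0    0  0     1      3 ]
  [ 0   0    0  0     0      0 ]
Add 1/3 times ρ3 to ρ1.
  [ 1  -3  1/3  3  0  -7/3 ]
  [ 0   0    1  0  0     2 ]
  [ 0   0    0  0  1     3 ]
  [ 0   0    0  0  0     0 ]
Subtract 1/3 times ρ2 from ρ1.
  [ 1  -3  0  3  0  -3 ]
  [ 0   0  1  0  0   2 ]
  [ 0   0  0  0  1   3 ]
  [ 0   0  0  0  0   0 ]

-3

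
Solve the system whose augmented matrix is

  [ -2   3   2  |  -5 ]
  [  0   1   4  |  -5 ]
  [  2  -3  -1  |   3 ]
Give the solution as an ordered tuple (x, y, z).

(5, 3, -2)

ρ1 → -1/2·ρ1
ρ3 → ρ3 − 2·ρ1
ρ2 → ρ2 − 4·ρ3
ρ1 → ρ1 + ρ3
ρ1 → ρ1 + 3/2·ρ2
Reading off the last column: x = 5, y = 3, z = -2.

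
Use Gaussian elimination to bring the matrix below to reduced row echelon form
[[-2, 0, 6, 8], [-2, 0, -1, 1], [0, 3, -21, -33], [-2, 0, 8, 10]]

[[1, 0, 0, -1], [0, 1, 0, -4], [0, 0, 1, 1], [0, 0, 0, 0]]

Multiply ρ1 by -1/2.
  [  1  0   -3   -4 ]
  [ -2  0   -1    1 ]
  [  0  3  -21  -33 ]
  [ -2  0    8   10 ]
Add 2 times ρ1 to ρ2.
  [  1  0   -3   -4 ]
  [  0  0   -7   -7 ]
  [  0  3  -21  -33 ]
  [ -2  0    8   10 ]
Add 2 times ρ1 to ρ4.
  [ 1  0   -3   -4 ]
  [ 0  0   -7   -7 ]
  [ 0  3  -21  -33 ]
  [ 0  0    2    2 ]
Swap ρ2 and ρ3.
  [ 1  0   -3   -4 ]
  [ 0  3  -21  -33 ]
  [ 0  0   -7   -7 ]
  [ 0  0    2    2 ]
Multiply ρ2 by 1/3.
  [ 1  0  -3   -4 ]
  [ 0  1  -7  -11 ]
  [ 0  0  -7   -7 ]
  [ 0  0   2    2 ]
Multiply ρ3 by -1/7.
  [ 1  0  -3   -4 ]
  [ 0  1  -7  -11 ]
  [ 0  0   1    1 ]
  [ 0  0   2    2 ]
Subtract 2 times ρ3 from ρ4.
  [ 1  0  -3   -4 ]
  [ 0  1  -7  -11 ]
  [ 0  0   1    1 ]
  [ 0  0   0    0 ]
Add 7 times ρ3 to ρ2.
  [ 1  0  -3  -4 ]
  [ 0  1   0  -4 ]
  [ 0  0   1   1 ]
  [ 0  0   0   0 ]
Add 3 times ρ3 to ρ1.
  [ 1  0  0  -1 ]
  [ 0  1  0  -4 ]
  [ 0  0  1   1 ]
  [ 0  0  0   0 ]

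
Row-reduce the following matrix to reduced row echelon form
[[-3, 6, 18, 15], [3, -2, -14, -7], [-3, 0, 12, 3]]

ρ1 → -1/3·ρ1
  [  1  -2   -6  -5 ]
  [  3  -2  -14  -7 ]
  [ -3   0   12   3 ]
ρ2 → ρ2 − 3·ρ1
  [  1  -2  -6  -5 ]
  [  0   4   4   8 ]
  [ -3   0  12   3 ]
ρ3 → ρ3 + 3·ρ1
  [ 1  -2  -6   -5 ]
  [ 0   4   4    8 ]
  [ 0  -6  -6  -12 ]
ρ2 → 1/4·ρ2
  [ 1  -2  -6   -5 ]
  [ 0   1   1    2 ]
  [ 0  -6  -6  -12 ]
ρ3 → ρ3 + 6·ρ2
  [ 1  -2  -6  -5 ]
  [ 0   1   1   2 ]
  [ 0   0   0   0 ]
ρ1 → ρ1 + 2·ρ2
  [ 1  0  -4  -1 ]
  [ 0  1   1   2 ]
  [ 0  0   0   0 ]

[[1, 0, -4, -1], [0, 1, 1, 2], [0, 0, 0, 0]]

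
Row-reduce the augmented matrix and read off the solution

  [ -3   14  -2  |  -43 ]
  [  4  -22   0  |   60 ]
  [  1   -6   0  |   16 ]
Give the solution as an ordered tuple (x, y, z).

(4, -2, 3/2)

r1 -> -1/3·r1
  [ 1  -14/3  2/3  |  43/3 ]
  [ 4    -22    0  |    60 ]
  [ 1     -6    0  |    16 ]
r2 -> r2 − 4·r1
  [ 1  -14/3   2/3  |  43/3 ]
  [ 0  -10/3  -8/3  |   8/3 ]
  [ 1     -6     0  |    16 ]
r3 -> r3 − r1
  [ 1  -14/3   2/3  |  43/3 ]
  [ 0  -10/3  -8/3  |   8/3 ]
  [ 0   -4/3  -2/3  |   5/3 ]
r2 -> -3/10·r2
  [ 1  -14/3   2/3  |  43/3 ]
  [ 0      1   4/5  |  -4/5 ]
  [ 0   -4/3  -2/3  |   5/3 ]
r3 -> r3 + 4/3·r2
  [ 1  -14/3  2/3  |  43/3 ]
  [ 0      1  4/5  |  -4/5 ]
  [ 0      0  2/5  |   3/5 ]
r3 -> 5/2·r3
  [ 1  -14/3  2/3  |  43/3 ]
  [ 0      1  4/5  |  -4/5 ]
  [ 0      0    1  |   3/2 ]
r2 -> r2 − 4/5·r3
  [ 1  -14/3  2/3  |  43/3 ]
  [ 0      1    0  |    -2 ]
  [ 0      0    1  |   3/2 ]
r1 -> r1 − 2/3·r3
  [ 1  -14/3  0  |  40/3 ]
  [ 0      1  0  |    -2 ]
  [ 0      0  1  |   3/2 ]
r1 -> r1 + 14/3·r2
  [ 1  0  0  |    4 ]
  [ 0  1  0  |   -2 ]
  [ 0  0  1  |  3/2 ]
Reading off the last column: x = 4, y = -2, z = 3/2.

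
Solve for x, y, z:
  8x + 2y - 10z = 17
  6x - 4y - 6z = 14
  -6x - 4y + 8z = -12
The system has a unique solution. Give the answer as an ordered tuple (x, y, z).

(1, -1/2, -1)

Form the augmented matrix and row-reduce:
  [  8   2  -10  |   17 ]
  [  6  -4   -6  |   14 ]
  [ -6  -4    8  |  -12 ]
ρ1 := 1/8·ρ1
  [  1  1/4  -5/4  |  17/8 ]
  [  6   -4    -6  |    14 ]
  [ -6   -4     8  |   -12 ]
ρ2 := ρ2 − 6·ρ1
  [  1    1/4  -5/4  |  17/8 ]
  [  0  -11/2   3/2  |   5/4 ]
  [ -6     -4     8  |   -12 ]
ρ3 := ρ3 + 6·ρ1
  [ 1    1/4  -5/4  |  17/8 ]
  [ 0  -11/2   3/2  |   5/4 ]
  [ 0   -5/2   1/2  |   3/4 ]
ρ2 := -2/11·ρ2
  [ 1   1/4   -5/4  |   17/8 ]
  [ 0     1  -3/11  |  -5/22 ]
  [ 0  -5/2    1/2  |    3/4 ]
ρ3 := ρ3 + 5/2·ρ2
  [ 1  1/4   -5/4  |   17/8 ]
  [ 0    1  -3/11  |  -5/22 ]
  [ 0    0  -2/11  |   2/11 ]
ρ3 := -11/2·ρ3
  [ 1  1/4   -5/4  |   17/8 ]
  [ 0    1  -3/11  |  -5/22 ]
  [ 0    0      1  |     -1 ]
ρ2 := ρ2 + 3/11·ρ3
  [ 1  1/4  -5/4  |  17/8 ]
  [ 0    1     0  |  -1/2 ]
  [ 0    0     1  |    -1 ]
ρ1 := ρ1 + 5/4·ρ3
  [ 1  1/4  0  |   7/8 ]
  [ 0    1  0  |  -1/2 ]
  [ 0    0  1  |    -1 ]
ρ1 := ρ1 − 1/4·ρ2
  [ 1  0  0  |     1 ]
  [ 0  1  0  |  -1/2 ]
  [ 0  0  1  |    -1 ]
Reading off the last column: x = 1, y = -1/2, z = -1.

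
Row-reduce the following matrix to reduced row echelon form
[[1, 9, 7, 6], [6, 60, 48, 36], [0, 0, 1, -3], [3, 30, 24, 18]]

R2 → R2 − 6·R1
  [ 1   9   7   6 ]
  [ 0   6   6   0 ]
  [ 0   0   1  -3 ]
  [ 3  30  24  18 ]
R4 → R4 − 3·R1
  [ 1  9  7   6 ]
  [ 0  6  6   0 ]
  [ 0  0  1  -3 ]
  [ 0  3  3   0 ]
R2 → 1/6·R2
  [ 1  9  7   6 ]
  [ 0  1  1   0 ]
  [ 0  0  1  -3 ]
  [ 0  3  3   0 ]
R4 → R4 − 3·R2
  [ 1  9  7   6 ]
  [ 0  1  1   0 ]
  [ 0  0  1  -3 ]
  [ 0  0  0   0 ]
R2 → R2 − R3
  [ 1  9  7   6 ]
  [ 0  1  0   3 ]
  [ 0  0  1  -3 ]
  [ 0  0  0   0 ]
R1 → R1 − 7·R3
  [ 1  9  0  27 ]
  [ 0  1  0   3 ]
  [ 0  0  1  -3 ]
  [ 0  0  0   0 ]
R1 → R1 − 9·R2
  [ 1  0  0   0 ]
  [ 0  1  0   3 ]
  [ 0  0  1  -3 ]
  [ 0  0  0   0 ]

[[1, 0, 0, 0], [0, 1, 0, 3], [0, 0, 1, -3], [0, 0, 0, 0]]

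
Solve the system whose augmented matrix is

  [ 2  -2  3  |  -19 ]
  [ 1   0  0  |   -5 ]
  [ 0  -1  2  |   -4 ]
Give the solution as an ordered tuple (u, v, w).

(-5, 6, 1)

R1 ← 1/2·R1
  [ 1  -1  3/2  |  -19/2 ]
  [ 1   0    0  |     -5 ]
  [ 0  -1    2  |     -4 ]
R2 ← R2 − R1
  [ 1  -1   3/2  |  -19/2 ]
  [ 0   1  -3/2  |    9/2 ]
  [ 0  -1     2  |     -4 ]
R3 ← R3 + R2
  [ 1  -1   3/2  |  -19/2 ]
  [ 0   1  -3/2  |    9/2 ]
  [ 0   0   1/2  |    1/2 ]
R3 ← 2·R3
  [ 1  -1   3/2  |  -19/2 ]
  [ 0   1  -3/2  |    9/2 ]
  [ 0   0     1  |      1 ]
R2 ← R2 + 3/2·R3
  [ 1  -1  3/2  |  -19/2 ]
  [ 0   1    0  |      6 ]
  [ 0   0    1  |      1 ]
R1 ← R1 − 3/2·R3
  [ 1  -1  0  |  -11 ]
  [ 0   1  0  |    6 ]
  [ 0   0  1  |    1 ]
R1 ← R1 + R2
  [ 1  0  0  |  -5 ]
  [ 0  1  0  |   6 ]
  [ 0  0  1  |   1 ]
Reading off the last column: u = -5, v = 6, w = 1.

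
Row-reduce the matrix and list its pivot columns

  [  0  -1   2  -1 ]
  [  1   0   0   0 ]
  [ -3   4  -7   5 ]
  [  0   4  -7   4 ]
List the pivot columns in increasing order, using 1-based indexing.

1, 2, 3, 4

R1 <-> R2
  [  1   0   0   0 ]
  [  0  -1   2  -1 ]
  [ -3   4  -7   5 ]
  [  0   4  -7   4 ]
R3 := R3 + 3·R1
  [ 1   0   0   0 ]
  [ 0  -1   2  -1 ]
  [ 0   4  -7   5 ]
  [ 0   4  -7   4 ]
R2 := -1·R2
  [ 1  0   0  0 ]
  [ 0  1  -2  1 ]
  [ 0  4  -7  5 ]
  [ 0  4  -7  4 ]
R3 := R3 − 4·R2
  [ 1  0   0  0 ]
  [ 0  1  -2  1 ]
  [ 0  0   1  1 ]
  [ 0  4  -7  4 ]
R4 := R4 − 4·R2
  [ 1  0   0  0 ]
  [ 0  1  -2  1 ]
  [ 0  0   1  1 ]
  [ 0  0   1  0 ]
R4 := R4 − R3
  [ 1  0   0   0 ]
  [ 0  1  -2   1 ]
  [ 0  0   1   1 ]
  [ 0  0   0  -1 ]
R4 := -1·R4
  [ 1  0   0  0 ]
  [ 0  1  -2  1 ]
  [ 0  0   1  1 ]
  [ 0  0   0  1 ]
R3 := R3 − R4
  [ 1  0   0  0 ]
  [ 0  1  -2  1 ]
  [ 0  0   1  0 ]
  [ 0  0   0  1 ]
R2 := R2 − R4
  [ 1  0   0  0 ]
  [ 0  1  -2  0 ]
  [ 0  0   1  0 ]
  [ 0  0   0  1 ]
R2 := R2 + 2·R3
  [ 1  0  0  0 ]
  [ 0  1  0  0 ]
  [ 0  0  1  0 ]
  [ 0  0  0  1 ]
Pivot columns are the columns containing a leading 1.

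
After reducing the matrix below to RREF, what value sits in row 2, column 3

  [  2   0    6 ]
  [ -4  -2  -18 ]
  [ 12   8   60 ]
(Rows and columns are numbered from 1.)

3

R1 ← 1/2·R1
  [  1   0    3 ]
  [ -4  -2  -18 ]
  [ 12   8   60 ]
R2 ← R2 + 4·R1
  [  1   0   3 ]
  [  0  -2  -6 ]
  [ 12   8  60 ]
R3 ← R3 − 12·R1
  [ 1   0   3 ]
  [ 0  -2  -6 ]
  [ 0   8  24 ]
R2 ← -1/2·R2
  [ 1  0   3 ]
  [ 0  1   3 ]
  [ 0  8  24 ]
R3 ← R3 − 8·R2
  [ 1  0  3 ]
  [ 0  1  3 ]
  [ 0  0  0 ]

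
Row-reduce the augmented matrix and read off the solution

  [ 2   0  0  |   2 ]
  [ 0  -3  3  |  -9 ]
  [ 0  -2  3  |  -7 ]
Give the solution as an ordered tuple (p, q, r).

R1 -> 1/2·R1
  [ 1   0  0  |   1 ]
  [ 0  -3  3  |  -9 ]
  [ 0  -2  3  |  -7 ]
R2 -> -1/3·R2
  [ 1   0   0  |   1 ]
  [ 0   1  -1  |   3 ]
  [ 0  -2   3  |  -7 ]
R3 -> R3 + 2·R2
  [ 1  0   0  |   1 ]
  [ 0  1  -1  |   3 ]
  [ 0  0   1  |  -1 ]
R2 -> R2 + R3
  [ 1  0  0  |   1 ]
  [ 0  1  0  |   2 ]
  [ 0  0  1  |  -1 ]
Reading off the last column: p = 1, q = 2, r = -1.

(1, 2, -1)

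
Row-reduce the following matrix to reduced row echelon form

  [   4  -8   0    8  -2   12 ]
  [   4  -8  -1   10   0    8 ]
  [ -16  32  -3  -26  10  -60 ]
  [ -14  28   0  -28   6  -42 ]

[[1, -2, 0, 2, 0, 3], [0, 0, 1, -2, 0, 4], [0, 0, 0, 0, 1, 0], [0, 0, 0, 0, 0, 0]]

Multiply R1 by 1/4.
  [   1  -2   0    2  -1/2    3 ]
  [   4  -8  -1   10     0    8 ]
  [ -16  32  -3  -26    10  -60 ]
  [ -14  28   0  -28     6  -42 ]
Subtract 4 times R1 from R2.
  [   1  -2   0    2  -1/2    3 ]
  [   0   0  -1    2     2   -4 ]
  [ -16  32  -3  -26    10  -60 ]
  [ -14  28   0  -28     6  -42 ]
Add 16 times R1 to R3.
  [   1  -2   0    2  -1/2    3 ]
  [   0   0  -1    2     2   -4 ]
  [   0   0  -3    6     2  -12 ]
  [ -14  28   0  -28     6  -42 ]
Add 14 times R1 to R4.
  [ 1  -2   0  2  -1/2    3 ]
  [ 0   0  -1  2     2   -4 ]
  [ 0   0  -3  6     2  -12 ]
  [ 0   0   0  0    -1    0 ]
Multiply R2 by -1.
  [ 1  -2   0   2  -1/2    3 ]
  [ 0   0   1  -2    -2    4 ]
  [ 0   0  -3   6     2  -12 ]
  [ 0   0   0   0    -1    0 ]
Add 3 times R2 to R3.
  [ 1  -2  0   2  -1/2  3 ]
  [ 0   0  1  -2    -2  4 ]
  [ 0   0  0   0    -4  0 ]
  [ 0   0  0   0    -1  0 ]
Multiply R3 by -1/4.
  [ 1  -2  0   2  -1/2  3 ]
  [ 0   0  1  -2    -2  4 ]
  [ 0   0  0   0     1  0 ]
  [ 0   0  0   0    -1  0 ]
Add R3 to R4.
  [ 1  -2  0   2  -1/2  3 ]
  [ 0   0  1  -2    -2  4 ]
  [ 0   0  0   0     1  0 ]
  [ 0   0  0   0     0  0 ]
Add 2 times R3 to R2.
  [ 1  -2  0   2  -1/2  3 ]
  [ 0   0  1  -2     0  4 ]
  [ 0   0  0   0     1  0 ]
  [ 0   0  0   0     0  0 ]
Add 1/2 times R3 to R1.
  [ 1  -2  0   2  0  3 ]
  [ 0   0  1  -2  0  4 ]
  [ 0   0  0   0  1  0 ]
  [ 0   0  0   0  0  0 ]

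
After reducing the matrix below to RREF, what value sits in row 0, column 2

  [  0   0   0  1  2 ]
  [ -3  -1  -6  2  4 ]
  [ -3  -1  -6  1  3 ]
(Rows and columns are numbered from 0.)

ρ1 <-> ρ2
  [ -3  -1  -6  2  4 ]
  [  0   0   0  1  2 ]
  [ -3  -1  -6  1  3 ]
ρ1 -> -1/3·ρ1
  [  1  1/3   2  -2/3  -4/3 ]
  [  0    0   0     1     2 ]
  [ -3   -1  -6     1     3 ]
ρ3 -> ρ3 + 3·ρ1
  [ 1  1/3  2  -2/3  -4/3 ]
  [ 0    0  0     1     2 ]
  [ 0    0  0    -1    -1 ]
ρ3 -> ρ3 + ρ2
  [ 1  1/3  2  -2/3  -4/3 ]
  [ 0    0  0     1     2 ]
  [ 0    0  0     0     1 ]
ρ2 -> ρ2 − 2·ρ3
  [ 1  1/3  2  -2/3  -4/3 ]
  [ 0    0  0     1     0 ]
  [ 0    0  0     0     1 ]
ρ1 -> ρ1 + 4/3·ρ3
  [ 1  1/3  2  -2/3  0 ]
  [ 0    0  0     1  0 ]
  [ 0    0  0     0  1 ]
ρ1 -> ρ1 + 2/3·ρ2
  [ 1  1/3  2  0  0 ]
  [ 0    0  0  1  0 ]
  [ 0    0  0  0  1 ]

2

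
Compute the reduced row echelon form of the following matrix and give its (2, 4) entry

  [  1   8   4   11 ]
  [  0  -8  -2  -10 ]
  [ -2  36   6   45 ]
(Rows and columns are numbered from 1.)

3/4

R3 ← R3 + 2·R1
R2 ← -1/8·R2
R3 ← R3 − 52·R2
R2 ← R2 − 1/4·R3
R1 ← R1 − 4·R3
R1 ← R1 − 8·R2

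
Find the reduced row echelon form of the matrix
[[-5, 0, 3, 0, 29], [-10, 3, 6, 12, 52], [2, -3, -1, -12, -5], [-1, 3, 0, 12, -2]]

[[1, 0, 0, 0, -4], [0, 1, 0, 4, -2], [0, 0, 1, 0, 3], [0, 0, 0, 0, 0]]

ρ1 → -1/5·ρ1
  [   1   0  -3/5    0  -29/5 ]
  [ -10   3     6   12     52 ]
  [   2  -3    -1  -12     -5 ]
  [  -1   3     0   12     -2 ]
ρ2 → ρ2 + 10·ρ1
  [  1   0  -3/5    0  -29/5 ]
  [  0   3     0   12     -6 ]
  [  2  -3    -1  -12     -5 ]
  [ -1   3     0   12     -2 ]
ρ3 → ρ3 − 2·ρ1
  [  1   0  -3/5    0  -29/5 ]
  [  0   3     0   12     -6 ]
  [  0  -3   1/5  -12   33/5 ]
  [ -1   3     0   12     -2 ]
ρ4 → ρ4 + ρ1
  [ 1   0  -3/5    0  -29/5 ]
  [ 0   3     0   12     -6 ]
  [ 0  -3   1/5  -12   33/5 ]
  [ 0   3  -3/5   12  -39/5 ]
ρ2 → 1/3·ρ2
  [ 1   0  -3/5    0  -29/5 ]
  [ 0   1     0    4     -2 ]
  [ 0  -3   1/5  -12   33/5 ]
  [ 0   3  -3/5   12  -39/5 ]
ρ3 → ρ3 + 3·ρ2
  [ 1  0  -3/5   0  -29/5 ]
  [ 0  1     0   4     -2 ]
  [ 0  0   1/5   0    3/5 ]
  [ 0  3  -3/5  12  -39/5 ]
ρ4 → ρ4 − 3·ρ2
  [ 1  0  -3/5  0  -29/5 ]
  [ 0  1     0  4     -2 ]
  [ 0  0   1/5  0    3/5 ]
  [ 0  0  -3/5  0   -9/5 ]
ρ3 → 5·ρ3
  [ 1  0  -3/5  0  -29/5 ]
  [ 0  1     0  4     -2 ]
  [ 0  0     1  0      3 ]
  [ 0  0  -3/5  0   -9/5 ]
ρ4 → ρ4 + 3/5·ρ3
  [ 1  0  -3/5  0  -29/5 ]
  [ 0  1     0  4     -2 ]
  [ 0  0     1  0      3 ]
  [ 0  0     0  0      0 ]
ρ1 → ρ1 + 3/5·ρ3
  [ 1  0  0  0  -4 ]
  [ 0  1  0  4  -2 ]
  [ 0  0  1  0   3 ]
  [ 0  0  0  0   0 ]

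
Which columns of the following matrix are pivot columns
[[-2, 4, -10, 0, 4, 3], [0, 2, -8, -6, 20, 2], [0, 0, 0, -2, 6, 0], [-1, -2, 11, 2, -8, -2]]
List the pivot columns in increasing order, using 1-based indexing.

1, 2, 4, 6

ρ1 → -1/2·ρ1
  [  1  -2   5   0  -2  -3/2 ]
  [  0   2  -8  -6  20     2 ]
  [  0   0   0  -2   6     0 ]
  [ -1  -2  11   2  -8    -2 ]
ρ4 → ρ4 + ρ1
  [ 1  -2   5   0   -2  -3/2 ]
  [ 0   2  -8  -6   20     2 ]
  [ 0   0   0  -2    6     0 ]
  [ 0  -4  16   2  -10  -7/2 ]
ρ2 → 1/2·ρ2
  [ 1  -2   5   0   -2  -3/2 ]
  [ 0   1  -4  -3   10     1 ]
  [ 0   0   0  -2    6     0 ]
  [ 0  -4  16   2  -10  -7/2 ]
ρ4 → ρ4 + 4·ρ2
  [ 1  -2   5    0  -2  -3/2 ]
  [ 0   1  -4   -3  10     1 ]
  [ 0   0   0   -2   6     0 ]
  [ 0   0   0  -10  30   1/2 ]
ρ3 → -1/2·ρ3
  [ 1  -2   5    0  -2  -3/2 ]
  [ 0   1  -4   -3  10     1 ]
  [ 0   0   0    1  -3     0 ]
  [ 0   0   0  -10  30   1/2 ]
ρ4 → ρ4 + 10·ρ3
  [ 1  -2   5   0  -2  -3/2 ]
  [ 0   1  -4  -3  10     1 ]
  [ 0   0   0   1  -3     0 ]
  [ 0   0   0   0   0   1/2 ]
ρ4 → 2·ρ4
  [ 1  -2   5   0  -2  -3/2 ]
  [ 0   1  -4  -3  10     1 ]
  [ 0   0   0   1  -3     0 ]
  [ 0   0   0   0   0     1 ]
ρ2 → ρ2 − ρ4
  [ 1  -2   5   0  -2  -3/2 ]
  [ 0   1  -4  -3  10     0 ]
  [ 0   0   0   1  -3     0 ]
  [ 0   0   0   0   0     1 ]
ρ1 → ρ1 + 3/2·ρ4
  [ 1  -2   5   0  -2  0 ]
  [ 0   1  -4  -3  10  0 ]
  [ 0   0   0   1  -3  0 ]
  [ 0   0   0   0   0  1 ]
ρ2 → ρ2 + 3·ρ3
  [ 1  -2   5  0  -2  0 ]
  [ 0   1  -4  0   1  0 ]
  [ 0   0   0  1  -3  0 ]
  [ 0   0   0  0   0  1 ]
ρ1 → ρ1 + 2·ρ2
  [ 1  0  -3  0   0  0 ]
  [ 0  1  -4  0   1  0 ]
  [ 0  0   0  1  -3  0 ]
  [ 0  0   0  0   0  1 ]
Pivot columns are the columns containing a leading 1.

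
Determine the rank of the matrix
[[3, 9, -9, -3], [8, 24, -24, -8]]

Multiply r1 by 1/3.
Subtract 8 times r1 from r2.
The reduced form has 1 nonzero row.

rank = 1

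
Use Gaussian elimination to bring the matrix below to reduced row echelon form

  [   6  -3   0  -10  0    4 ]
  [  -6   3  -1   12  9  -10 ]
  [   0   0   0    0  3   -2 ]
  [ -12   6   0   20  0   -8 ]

[[1, -1/2, 0, -5/3, 0, 2/3], [0, 0, 1, -2, 0, 0], [0, 0, 0, 0, 1, -2/3], [0, 0, 0, 0, 0, 0]]

R1 -> 1/6·R1
  [   1  -1/2   0  -5/3  0  2/3 ]
  [  -6     3  -1    12  9  -10 ]
  [   0     0   0     0  3   -2 ]
  [ -12     6   0    20  0   -8 ]
R2 -> R2 + 6·R1
  [   1  -1/2   0  -5/3  0  2/3 ]
  [   0     0  -1     2  9   -6 ]
  [   0     0   0     0  3   -2 ]
  [ -12     6   0    20  0   -8 ]
R4 -> R4 + 12·R1
  [ 1  -1/2   0  -5/3  0  2/3 ]
  [ 0     0  -1     2  9   -6 ]
  [ 0     0   0     0  3   -2 ]
  [ 0     0   0     0  0    0 ]
R2 -> -1·R2
  [ 1  -1/2  0  -5/3   0  2/3 ]
  [ 0     0  1    -2  -9    6 ]
  [ 0     0  0     0   3   -2 ]
  [ 0     0  0     0   0    0 ]
R3 -> 1/3·R3
  [ 1  -1/2  0  -5/3   0   2/3 ]
  [ 0     0  1    -2  -9     6 ]
  [ 0     0  0     0   1  -2/3 ]
  [ 0     0  0     0   0     0 ]
R2 -> R2 + 9·R3
  [ 1  -1/2  0  -5/3  0   2/3 ]
  [ 0     0  1    -2  0     0 ]
  [ 0     0  0     0  1  -2/3 ]
  [ 0     0  0     0  0     0 ]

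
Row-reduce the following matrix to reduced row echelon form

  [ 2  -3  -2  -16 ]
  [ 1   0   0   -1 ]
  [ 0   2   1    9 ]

[[1, 0, 0, -1], [0, 1, 0, 4], [0, 0, 1, 1]]

Multiply r1 by 1/2.
  [ 1  -3/2  -1  -8 ]
  [ 1     0   0  -1 ]
  [ 0     2   1   9 ]
Subtract r1 from r2.
  [ 1  -3/2  -1  -8 ]
  [ 0   3/2   1   7 ]
  [ 0     2   1   9 ]
Multiply r2 by 2/3.
  [ 1  -3/2   -1    -8 ]
  [ 0     1  2/3  14/3 ]
  [ 0     2    1     9 ]
Subtract 2 times r2 from r3.
  [ 1  -3/2    -1    -8 ]
  [ 0     1   2/3  14/3 ]
  [ 0     0  -1/3  -1/3 ]
Multiply r3 by -3.
  [ 1  -3/2   -1    -8 ]
  [ 0     1  2/3  14/3 ]
  [ 0     0    1     1 ]
Subtract 2/3 times r3 from r2.
  [ 1  -3/2  -1  -8 ]
  [ 0     1   0   4 ]
  [ 0     0   1   1 ]
Add r3 to r1.
  [ 1  -3/2  0  -7 ]
  [ 0     1  0   4 ]
  [ 0     0  1   1 ]
Add 3/2 times r2 to r1.
  [ 1  0  0  -1 ]
  [ 0  1  0   4 ]
  [ 0  0  1   1 ]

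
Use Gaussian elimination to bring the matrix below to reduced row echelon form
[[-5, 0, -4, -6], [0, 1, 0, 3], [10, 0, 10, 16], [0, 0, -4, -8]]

R1 → -1/5·R1
  [  1  0  4/5  6/5 ]
  [  0  1    0    3 ]
  [ 10  0   10   16 ]
  [  0  0   -4   -8 ]
R3 → R3 − 10·R1
  [ 1  0  4/5  6/5 ]
  [ 0  1    0    3 ]
  [ 0  0    2    4 ]
  [ 0  0   -4   -8 ]
R3 → 1/2·R3
  [ 1  0  4/5  6/5 ]
  [ 0  1    0    3 ]
  [ 0  0    1    2 ]
  [ 0  0   -4   -8 ]
R4 → R4 + 4·R3
  [ 1  0  4/5  6/5 ]
  [ 0  1    0    3 ]
  [ 0  0    1    2 ]
  [ 0  0    0    0 ]
R1 → R1 − 4/5·R3
  [ 1  0  0  -2/5 ]
  [ 0  1  0     3 ]
  [ 0  0  1     2 ]
  [ 0  0  0     0 ]

[[1, 0, 0, -2/5], [0, 1, 0, 3], [0, 0, 1, 2], [0, 0, 0, 0]]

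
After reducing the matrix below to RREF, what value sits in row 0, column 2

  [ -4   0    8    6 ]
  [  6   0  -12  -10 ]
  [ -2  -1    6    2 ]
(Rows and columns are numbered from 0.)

-2

r1 := -1/4·r1
r2 := r2 − 6·r1
r3 := r3 + 2·r1
r2 <-> r3
r2 := -1·r2
r3 := -1·r3
r2 := r2 − r3
r1 := r1 + 3/2·r3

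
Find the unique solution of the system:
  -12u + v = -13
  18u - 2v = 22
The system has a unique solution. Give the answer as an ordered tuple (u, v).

Form the augmented matrix and row-reduce:
  [ -12   1  |  -13 ]
  [  18  -2  |   22 ]
Multiply ρ1 by -1/12.
Subtract 18 times ρ1 from ρ2.
Multiply ρ2 by -2.
Add 1/12 times ρ2 to ρ1.
Reading off the last column: u = 2/3, v = -5.

(2/3, -5)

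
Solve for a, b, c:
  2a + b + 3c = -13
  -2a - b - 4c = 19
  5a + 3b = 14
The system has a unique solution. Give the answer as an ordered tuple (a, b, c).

(1, 3, -6)

Form the augmented matrix and row-reduce:
  [  2   1   3  |  -13 ]
  [ -2  -1  -4  |   19 ]
  [  5   3   0  |   14 ]
R1 := 1/2·R1
R2 := R2 + 2·R1
R3 := R3 − 5·R1
R2 <-> R3
R2 := 2·R2
R3 := -1·R3
R2 := R2 + 15·R3
R1 := R1 − 3/2·R3
R1 := R1 − 1/2·R2
Reading off the last column: a = 1, b = 3, c = -6.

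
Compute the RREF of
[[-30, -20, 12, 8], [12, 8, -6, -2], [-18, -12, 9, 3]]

R1 → -1/30·R1
R2 → R2 − 12·R1
R3 → R3 + 18·R1
R2 → -5/6·R2
R3 → R3 − 9/5·R2
R1 → R1 + 2/5·R2

[[1, 2/3, 0, -2/3], [0, 0, 1, -1], [0, 0, 0, 0]]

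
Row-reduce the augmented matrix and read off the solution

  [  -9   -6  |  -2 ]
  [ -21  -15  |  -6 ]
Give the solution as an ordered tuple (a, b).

Multiply ρ1 by -1/9.
  [   1  2/3  |  2/9 ]
  [ -21  -15  |   -6 ]
Add 21 times ρ1 to ρ2.
  [ 1  2/3  |   2/9 ]
  [ 0   -1  |  -4/3 ]
Multiply ρ2 by -1.
  [ 1  2/3  |  2/9 ]
  [ 0    1  |  4/3 ]
Subtract 2/3 times ρ2 from ρ1.
  [ 1  0  |  -2/3 ]
  [ 0  1  |   4/3 ]
Reading off the last column: a = -2/3, b = 4/3.

(-2/3, 4/3)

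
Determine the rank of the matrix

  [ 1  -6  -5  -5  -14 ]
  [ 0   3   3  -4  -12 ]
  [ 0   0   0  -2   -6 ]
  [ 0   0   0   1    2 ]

ρ2 ← 1/3·ρ2
  [ 1  -6  -5    -5  -14 ]
  [ 0   1   1  -4/3   -4 ]
  [ 0   0   0    -2   -6 ]
  [ 0   0   0     1    2 ]
ρ3 ← -1/2·ρ3
  [ 1  -6  -5    -5  -14 ]
  [ 0   1   1  -4/3   -4 ]
  [ 0   0   0     1    3 ]
  [ 0   0   0     1    2 ]
ρ4 ← ρ4 − ρ3
  [ 1  -6  -5    -5  -14 ]
  [ 0   1   1  -4/3   -4 ]
  [ 0   0   0     1    3 ]
  [ 0   0   0     0   -1 ]
ρ4 ← -1·ρ4
  [ 1  -6  -5    -5  -14 ]
  [ 0   1   1  -4/3   -4 ]
  [ 0   0   0     1    3 ]
  [ 0   0   0     0    1 ]
ρ3 ← ρ3 − 3·ρ4
  [ 1  -6  -5    -5  -14 ]
  [ 0   1   1  -4/3   -4 ]
  [ 0   0   0     1    0 ]
  [ 0   0   0     0    1 ]
ρ2 ← ρ2 + 4·ρ4
  [ 1  -6  -5    -5  -14 ]
  [ 0   1   1  -4/3    0 ]
  [ 0   0   0     1    0 ]
  [ 0   0   0     0    1 ]
ρ1 ← ρ1 + 14·ρ4
  [ 1  -6  -5    -5  0 ]
  [ 0   1   1  -4/3  0 ]
  [ 0   0   0     1  0 ]
  [ 0   0   0     0  1 ]
ρ2 ← ρ2 + 4/3·ρ3
  [ 1  -6  -5  -5  0 ]
  [ 0   1   1   0  0 ]
  [ 0   0   0   1  0 ]
  [ 0   0   0   0  1 ]
ρ1 ← ρ1 + 5·ρ3
  [ 1  -6  -5  0  0 ]
  [ 0   1   1  0  0 ]
  [ 0   0   0  1  0 ]
  [ 0   0   0  0  1 ]
ρ1 ← ρ1 + 6·ρ2
  [ 1  0  1  0  0 ]
  [ 0  1  1  0  0 ]
  [ 0  0  0  1  0 ]
  [ 0  0  0  0  1 ]
The reduced form has 4 nonzero rows.

rank = 4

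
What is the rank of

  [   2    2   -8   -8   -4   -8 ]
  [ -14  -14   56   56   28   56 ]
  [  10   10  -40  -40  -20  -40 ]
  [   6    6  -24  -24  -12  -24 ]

r1 ← 1/2·r1
  [   1    1   -4   -4   -2   -4 ]
  [ -14  -14   56   56   28   56 ]
  [  10   10  -40  -40  -20  -40 ]
  [   6    6  -24  -24  -12  -24 ]
r2 ← r2 + 14·r1
  [  1   1   -4   -4   -2   -4 ]
  [  0   0    0    0    0    0 ]
  [ 10  10  -40  -40  -20  -40 ]
  [  6   6  -24  -24  -12  -24 ]
r3 ← r3 − 10·r1
  [ 1  1   -4   -4   -2   -4 ]
  [ 0  0    0    0    0    0 ]
  [ 0  0    0    0    0    0 ]
  [ 6  6  -24  -24  -12  -24 ]
r4 ← r4 − 6·r1
  [ 1  1  -4  -4  -2  -4 ]
  [ 0  0   0   0   0   0 ]
  [ 0  0   0   0   0   0 ]
  [ 0  0   0   0   0   0 ]
The reduced form has 1 nonzero row.

rank = 1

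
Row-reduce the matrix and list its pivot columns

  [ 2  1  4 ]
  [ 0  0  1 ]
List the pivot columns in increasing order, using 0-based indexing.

ρ1 -> 1/2·ρ1
  [ 1  1/2  2 ]
  [ 0    0  1 ]
ρ1 -> ρ1 − 2·ρ2
  [ 1  1/2  0 ]
  [ 0    0  1 ]
Pivot columns are the columns containing a leading 1.

0, 2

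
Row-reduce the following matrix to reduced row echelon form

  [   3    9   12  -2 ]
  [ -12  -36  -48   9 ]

[[1, 3, 4, 0], [0, 0, 0, 1]]

ρ1 → 1/3·ρ1
  [   1    3    4  -2/3 ]
  [ -12  -36  -48     9 ]
ρ2 → ρ2 + 12·ρ1
  [ 1  3  4  -2/3 ]
  [ 0  0  0     1 ]
ρ1 → ρ1 + 2/3·ρ2
  [ 1  3  4  0 ]
  [ 0  0  0  1 ]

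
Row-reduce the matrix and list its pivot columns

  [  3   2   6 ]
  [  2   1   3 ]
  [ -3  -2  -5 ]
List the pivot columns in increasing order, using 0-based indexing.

0, 1, 2

Multiply r1 by 1/3.
  [  1  2/3   2 ]
  [  2    1   3 ]
  [ -3   -2  -5 ]
Subtract 2 times r1 from r2.
  [  1   2/3   2 ]
  [  0  -1/3  -1 ]
  [ -3    -2  -5 ]
Add 3 times r1 to r3.
  [ 1   2/3   2 ]
  [ 0  -1/3  -1 ]
  [ 0     0   1 ]
Multiply r2 by -3.
  [ 1  2/3  2 ]
  [ 0    1  3 ]
  [ 0    0  1 ]
Subtract 3 times r3 from r2.
  [ 1  2/3  2 ]
  [ 0    1  0 ]
  [ 0    0  1 ]
Subtract 2 times r3 from r1.
  [ 1  2/3  0 ]
  [ 0    1  0 ]
  [ 0    0  1 ]
Subtract 2/3 times r2 from r1.
  [ 1  0  0 ]
  [ 0  1  0 ]
  [ 0  0  1 ]
Pivot columns are the columns containing a leading 1.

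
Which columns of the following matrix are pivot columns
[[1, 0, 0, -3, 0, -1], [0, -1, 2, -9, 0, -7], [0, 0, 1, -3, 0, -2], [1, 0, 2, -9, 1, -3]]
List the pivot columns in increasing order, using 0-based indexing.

r4 -> r4 − r1
  [ 1   0  0  -3  0  -1 ]
  [ 0  -1  2  -9  0  -7 ]
  [ 0   0  1  -3  0  -2 ]
  [ 0   0  2  -6  1  -2 ]
r2 -> -1·r2
  [ 1  0   0  -3  0  -1 ]
  [ 0  1  -2   9  0   7 ]
  [ 0  0   1  -3  0  -2 ]
  [ 0  0   2  -6  1  -2 ]
r4 -> r4 − 2·r3
  [ 1  0   0  -3  0  -1 ]
  [ 0  1  -2   9  0   7 ]
  [ 0  0   1  -3  0  -2 ]
  [ 0  0   0   0  1   2 ]
r2 -> r2 + 2·r3
  [ 1  0  0  -3  0  -1 ]
  [ 0  1  0   3  0   3 ]
  [ 0  0  1  -3  0  -2 ]
  [ 0  0  0   0  1   2 ]
Pivot columns are the columns containing a leading 1.

0, 1, 2, 4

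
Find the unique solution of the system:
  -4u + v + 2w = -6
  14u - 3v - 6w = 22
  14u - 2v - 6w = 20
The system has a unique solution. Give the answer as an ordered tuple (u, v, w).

Form the augmented matrix and row-reduce:
  [ -4   1   2  |  -6 ]
  [ 14  -3  -6  |  22 ]
  [ 14  -2  -6  |  20 ]
ρ1 → -1/4·ρ1
ρ2 → ρ2 − 14·ρ1
ρ3 → ρ3 − 14·ρ1
ρ2 → 2·ρ2
ρ3 → ρ3 − 3/2·ρ2
ρ3 → -1/2·ρ3
ρ2 → ρ2 − 2·ρ3
ρ1 → ρ1 + 1/2·ρ3
ρ1 → ρ1 + 1/4·ρ2
Reading off the last column: u = 2, v = -2, w = 2.

(2, -2, 2)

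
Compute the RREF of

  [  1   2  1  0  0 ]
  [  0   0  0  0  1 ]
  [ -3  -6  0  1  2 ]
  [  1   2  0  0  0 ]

R3 := R3 + 3·R1
  [ 1  2  1  0  0 ]
  [ 0  0  0  0  1 ]
  [ 0  0  3  1  2 ]
  [ 1  2  0  0  0 ]
R4 := R4 − R1
  [ 1  2   1  0  0 ]
  [ 0  0   0  0  1 ]
  [ 0  0   3  1  2 ]
  [ 0  0  -1  0  0 ]
R2 <=> R3
  [ 1  2   1  0  0 ]
  [ 0  0   3  1  2 ]
  [ 0  0   0  0  1 ]
  [ 0  0  -1  0  0 ]
R2 := 1/3·R2
  [ 1  2   1    0    0 ]
  [ 0  0   1  1/3  2/3 ]
  [ 0  0   0    0    1 ]
  [ 0  0  -1    0    0 ]
R4 := R4 + R2
  [ 1  2  1    0    0 ]
  [ 0  0  1  1/3  2/3 ]
  [ 0  0  0    0    1 ]
  [ 0  0  0  1/3  2/3 ]
R3 <=> R4
  [ 1  2  1    0    0 ]
  [ 0  0  1  1/3  2/3 ]
  [ 0  0  0  1/3  2/3 ]
  [ 0  0  0    0    1 ]
R3 := 3·R3
  [ 1  2  1    0    0 ]
  [ 0  0  1  1/3  2/3 ]
  [ 0  0  0    1    2 ]
  [ 0  0  0    0    1 ]
R3 := R3 − 2·R4
  [ 1  2  1    0    0 ]
  [ 0  0  1  1/3  2/3 ]
  [ 0  0  0    1    0 ]
  [ 0  0  0    0    1 ]
R2 := R2 − 2/3·R4
  [ 1  2  1    0  0 ]
  [ 0  0  1  1/3  0 ]
  [ 0  0  0    1  0 ]
  [ 0  0  0    0  1 ]
R2 := R2 − 1/3·R3
  [ 1  2  1  0  0 ]
  [ 0  0  1  0  0 ]
  [ 0  0  0  1  0 ]
  [ 0  0  0  0  1 ]
R1 := R1 − R2
  [ 1  2  0  0  0 ]
  [ 0  0  1  0  0 ]
  [ 0  0  0  1  0 ]
  [ 0  0  0  0  1 ]

[[1, 2, 0, 0, 0], [0, 0, 1, 0, 0], [0, 0, 0, 1, 0], [0, 0, 0, 0, 1]]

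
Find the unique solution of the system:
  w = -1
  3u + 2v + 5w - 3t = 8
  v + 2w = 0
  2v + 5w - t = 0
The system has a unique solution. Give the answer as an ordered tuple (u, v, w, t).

(2, 2, -1, -1)

Form the augmented matrix and row-reduce:
  [ 0  0  1   0  |  -1 ]
  [ 3  2  5  -3  |   8 ]
  [ 0  1  2   0  |   0 ]
  [ 0  2  5  -1  |   0 ]
Swap R1 and R2.
  [ 3  2  5  -3  |   8 ]
  [ 0  0  1   0  |  -1 ]
  [ 0  1  2   0  |   0 ]
  [ 0  2  5  -1  |   0 ]
Multiply R1 by 1/3.
  [ 1  2/3  5/3  -1  |  8/3 ]
  [ 0    0    1   0  |   -1 ]
  [ 0    1    2   0  |    0 ]
  [ 0    2    5  -1  |    0 ]
Swap R2 and R3.
  [ 1  2/3  5/3  -1  |  8/3 ]
  [ 0    1    2   0  |    0 ]
  [ 0    0    1   0  |   -1 ]
  [ 0    2    5  -1  |    0 ]
Subtract 2 times R2 from R4.
  [ 1  2/3  5/3  -1  |  8/3 ]
  [ 0    1    2   0  |    0 ]
  [ 0    0    1   0  |   -1 ]
  [ 0    0    1  -1  |    0 ]
Subtract R3 from R4.
  [ 1  2/3  5/3  -1  |  8/3 ]
  [ 0    1    2   0  |    0 ]
  [ 0    0    1   0  |   -1 ]
  [ 0    0    0  -1  |    1 ]
Multiply R4 by -1.
  [ 1  2/3  5/3  -1  |  8/3 ]
  [ 0    1    2   0  |    0 ]
  [ 0    0    1   0  |   -1 ]
  [ 0    0    0   1  |   -1 ]
Add R4 to R1.
  [ 1  2/3  5/3  0  |  5/3 ]
  [ 0    1    2  0  |    0 ]
  [ 0    0    1  0  |   -1 ]
  [ 0    0    0  1  |   -1 ]
Subtract 2 times R3 from R2.
  [ 1  2/3  5/3  0  |  5/3 ]
  [ 0    1    0  0  |    2 ]
  [ 0    0    1  0  |   -1 ]
  [ 0    0    0  1  |   -1 ]
Subtract 5/3 times R3 from R1.
  [ 1  2/3  0  0  |  10/3 ]
  [ 0    1  0  0  |     2 ]
  [ 0    0  1  0  |    -1 ]
  [ 0    0  0  1  |    -1 ]
Subtract 2/3 times R2 from R1.
  [ 1  0  0  0  |   2 ]
  [ 0  1  0  0  |   2 ]
  [ 0  0  1  0  |  -1 ]
  [ 0  0  0  1  |  -1 ]
Reading off the last column: u = 2, v = 2, w = -1, t = -1.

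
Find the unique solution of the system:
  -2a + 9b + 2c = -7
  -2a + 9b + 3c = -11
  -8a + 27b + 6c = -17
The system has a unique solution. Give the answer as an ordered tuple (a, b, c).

Form the augmented matrix and row-reduce:
  [ -2   9  2  |   -7 ]
  [ -2   9  3  |  -11 ]
  [ -8  27  6  |  -17 ]
R1 := -1/2·R1
  [  1  -9/2  -1  |  7/2 ]
  [ -2     9   3  |  -11 ]
  [ -8    27   6  |  -17 ]
R2 := R2 + 2·R1
  [  1  -9/2  -1  |  7/2 ]
  [  0     0   1  |   -4 ]
  [ -8    27   6  |  -17 ]
R3 := R3 + 8·R1
  [ 1  -9/2  -1  |  7/2 ]
  [ 0     0   1  |   -4 ]
  [ 0    -9  -2  |   11 ]
R2 <=> R3
  [ 1  -9/2  -1  |  7/2 ]
  [ 0    -9  -2  |   11 ]
  [ 0     0   1  |   -4 ]
R2 := -1/9·R2
  [ 1  -9/2   -1  |    7/2 ]
  [ 0     1  2/9  |  -11/9 ]
  [ 0     0    1  |     -4 ]
R2 := R2 − 2/9·R3
  [ 1  -9/2  -1  |   7/2 ]
  [ 0     1   0  |  -1/3 ]
  [ 0     0   1  |    -4 ]
R1 := R1 + R3
  [ 1  -9/2  0  |  -1/2 ]
  [ 0     1  0  |  -1/3 ]
  [ 0     0  1  |    -4 ]
R1 := R1 + 9/2·R2
  [ 1  0  0  |    -2 ]
  [ 0  1  0  |  -1/3 ]
  [ 0  0  1  |    -4 ]
Reading off the last column: a = -2, b = -1/3, c = -4.

(-2, -1/3, -4)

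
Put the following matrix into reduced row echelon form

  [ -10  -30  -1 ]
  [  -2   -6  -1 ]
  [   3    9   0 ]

[[1, 3, 0], [0, 0, 1], [0, 0, 0]]

R1 ← -1/10·R1
R2 ← R2 + 2·R1
R3 ← R3 − 3·R1
R2 ← -5/4·R2
R3 ← R3 + 3/10·R2
R1 ← R1 − 1/10·R2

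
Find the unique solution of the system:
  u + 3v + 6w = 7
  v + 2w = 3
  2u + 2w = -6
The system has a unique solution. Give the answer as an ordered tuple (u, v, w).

Form the augmented matrix and row-reduce:
  [ 1  3  6  |   7 ]
  [ 0  1  2  |   3 ]
  [ 2  0  2  |  -6 ]
R3 := R3 − 2·R1
R3 := R3 + 6·R2
R3 := 1/2·R3
R2 := R2 − 2·R3
R1 := R1 − 6·R3
R1 := R1 − 3·R2
Reading off the last column: u = -2, v = 5, w = -1.

(-2, 5, -1)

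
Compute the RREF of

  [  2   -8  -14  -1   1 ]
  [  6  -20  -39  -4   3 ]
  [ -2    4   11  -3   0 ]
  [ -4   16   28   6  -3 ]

[[1, 0, -4, 0, 0], [0, 1, 3/4, 0, 0], [0, 0, 0, 1, 0], [0, 0, 0, 0, 1]]

Multiply R1 by 1/2.
  [  1   -4   -7  -1/2  1/2 ]
  [  6  -20  -39    -4    3 ]
  [ -2    4   11    -3    0 ]
  [ -4   16   28     6   -3 ]
Subtract 6 times R1 from R2.
  [  1  -4  -7  -1/2  1/2 ]
  [  0   4   3    -1    0 ]
  [ -2   4  11    -3    0 ]
  [ -4  16  28     6   -3 ]
Add 2 times R1 to R3.
  [  1  -4  -7  -1/2  1/2 ]
  [  0   4   3    -1    0 ]
  [  0  -4  -3    -4    1 ]
  [ -4  16  28     6   -3 ]
Add 4 times R1 to R4.
  [ 1  -4  -7  -1/2  1/2 ]
  [ 0   4   3    -1    0 ]
  [ 0  -4  -3    -4    1 ]
  [ 0   0   0     4   -1 ]
Multiply R2 by 1/4.
  [ 1  -4   -7  -1/2  1/2 ]
  [ 0   1  3/4  -1/4    0 ]
  [ 0  -4   -3    -4    1 ]
  [ 0   0    0     4   -1 ]
Add 4 times R2 to R3.
  [ 1  -4   -7  -1/2  1/2 ]
  [ 0   1  3/4  -1/4    0 ]
  [ 0   0    0    -5    1 ]
  [ 0   0    0     4   -1 ]
Multiply R3 by -1/5.
  [ 1  -4   -7  -1/2   1/2 ]
  [ 0   1  3/4  -1/4     0 ]
  [ 0   0    0     1  -1/5 ]
  [ 0   0    0     4    -1 ]
Subtract 4 times R3 from R4.
  [ 1  -4   -7  -1/2   1/2 ]
  [ 0   1  3/4  -1/4     0 ]
  [ 0   0    0     1  -1/5 ]
  [ 0   0    0     0  -1/5 ]
Multiply R4 by -5.
  [ 1  -4   -7  -1/2   1/2 ]
  [ 0   1  3/4  -1/4     0 ]
  [ 0   0    0     1  -1/5 ]
  [ 0   0    0     0     1 ]
Add 1/5 times R4 to R3.
  [ 1  -4   -7  -1/2  1/2 ]
  [ 0   1  3/4  -1/4    0 ]
  [ 0   0    0     1    0 ]
  [ 0   0    0     0    1 ]
Subtract 1/2 times R4 from R1.
  [ 1  -4   -7  -1/2  0 ]
  [ 0   1  3/4  -1/4  0 ]
  [ 0   0    0     1  0 ]
  [ 0   0    0     0  1 ]
Add 1/4 times R3 to R2.
  [ 1  -4   -7  -1/2  0 ]
  [ 0   1  3/4     0  0 ]
  [ 0   0    0     1  0 ]
  [ 0   0    0     0  1 ]
Add 1/2 times R3 to R1.
  [ 1  -4   -7  0  0 ]
  [ 0   1  3/4  0  0 ]
  [ 0   0    0  1  0 ]
  [ 0   0    0  0  1 ]
Add 4 times R2 to R1.
  [ 1  0   -4  0  0 ]
  [ 0  1  3/4  0  0 ]
  [ 0  0    0  1  0 ]
  [ 0  0    0  0  1 ]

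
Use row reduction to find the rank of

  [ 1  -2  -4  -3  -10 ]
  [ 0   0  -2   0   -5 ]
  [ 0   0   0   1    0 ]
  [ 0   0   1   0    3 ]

rank = 4

ρ2 -> -1/2·ρ2
  [ 1  -2  -4  -3  -10 ]
  [ 0   0   1   0  5/2 ]
  [ 0   0   0   1    0 ]
  [ 0   0   1   0    3 ]
ρ4 -> ρ4 − ρ2
  [ 1  -2  -4  -3  -10 ]
  [ 0   0   1   0  5/2 ]
  [ 0   0   0   1    0 ]
  [ 0   0   0   0  1/2 ]
ρ4 -> 2·ρ4
  [ 1  -2  -4  -3  -10 ]
  [ 0   0   1   0  5/2 ]
  [ 0   0   0   1    0 ]
  [ 0   0   0   0    1 ]
ρ2 -> ρ2 − 5/2·ρ4
  [ 1  -2  -4  -3  -10 ]
  [ 0   0   1   0    0 ]
  [ 0   0   0   1    0 ]
  [ 0   0   0   0    1 ]
ρ1 -> ρ1 + 10·ρ4
  [ 1  -2  -4  -3  0 ]
  [ 0   0   1   0  0 ]
  [ 0   0   0   1  0 ]
  [ 0   0   0   0  1 ]
ρ1 -> ρ1 + 3·ρ3
  [ 1  -2  -4  0  0 ]
  [ 0   0   1  0  0 ]
  [ 0   0   0  1  0 ]
  [ 0   0   0  0  1 ]
ρ1 -> ρ1 + 4·ρ2
  [ 1  -2  0  0  0 ]
  [ 0   0  1  0  0 ]
  [ 0   0  0  1  0 ]
  [ 0   0  0  0  1 ]
The reduced form has 4 nonzero rows.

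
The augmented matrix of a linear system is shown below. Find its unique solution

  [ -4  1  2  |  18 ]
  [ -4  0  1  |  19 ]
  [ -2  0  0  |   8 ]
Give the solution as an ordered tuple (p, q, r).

(-4, -4, 3)

r1 := -1/4·r1
r2 := r2 + 4·r1
r3 := r3 + 2·r1
r2 := -1·r2
r3 := r3 + 1/2·r2
r3 := -2·r3
r2 := r2 − r3
r1 := r1 + 1/2·r3
r1 := r1 + 1/4·r2
Reading off the last column: p = -4, q = -4, r = 3.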